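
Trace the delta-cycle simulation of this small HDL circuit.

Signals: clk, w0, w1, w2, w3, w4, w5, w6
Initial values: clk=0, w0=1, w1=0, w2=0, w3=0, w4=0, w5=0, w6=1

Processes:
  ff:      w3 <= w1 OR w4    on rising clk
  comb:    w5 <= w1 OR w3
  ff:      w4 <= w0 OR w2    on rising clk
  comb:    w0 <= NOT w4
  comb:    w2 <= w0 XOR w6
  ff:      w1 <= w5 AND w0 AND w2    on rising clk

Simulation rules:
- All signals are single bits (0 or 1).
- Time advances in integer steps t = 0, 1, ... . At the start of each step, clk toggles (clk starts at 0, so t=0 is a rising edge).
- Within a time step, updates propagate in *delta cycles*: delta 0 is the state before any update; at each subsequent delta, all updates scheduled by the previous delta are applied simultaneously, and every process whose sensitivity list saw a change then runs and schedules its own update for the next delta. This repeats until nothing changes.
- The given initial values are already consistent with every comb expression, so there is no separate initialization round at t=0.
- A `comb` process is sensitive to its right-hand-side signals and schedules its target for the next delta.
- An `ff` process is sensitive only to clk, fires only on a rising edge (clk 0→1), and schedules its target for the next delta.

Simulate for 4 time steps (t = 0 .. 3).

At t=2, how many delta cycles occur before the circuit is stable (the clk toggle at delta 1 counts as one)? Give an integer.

t0.Δ0 clk=0 w3=0 w4=0 w1=0 w0=1 w2=0 w5=0 w6=1
t0.Δ1 clk=1 w3=0 w4=0 w1=0 w0=1 w2=0 w5=0 w6=1
t0.Δ2 clk=1 w3=0 w4=1 w1=0 w0=1 w2=0 w5=0 w6=1
t0.Δ3 clk=1 w3=0 w4=1 w1=0 w0=0 w2=0 w5=0 w6=1
t0.Δ4 clk=1 w3=0 w4=1 w1=0 w0=0 w2=1 w5=0 w6=1
t1.Δ0 clk=1 w3=0 w4=1 w1=0 w0=0 w2=1 w5=0 w6=1
t1.Δ1 clk=0 w3=0 w4=1 w1=0 w0=0 w2=1 w5=0 w6=1
t2.Δ0 clk=0 w3=0 w4=1 w1=0 w0=0 w2=1 w5=0 w6=1
t2.Δ1 clk=1 w3=0 w4=1 w1=0 w0=0 w2=1 w5=0 w6=1
t2.Δ2 clk=1 w3=1 w4=1 w1=0 w0=0 w2=1 w5=0 w6=1
t2.Δ3 clk=1 w3=1 w4=1 w1=0 w0=0 w2=1 w5=1 w6=1
t3.Δ0 clk=1 w3=1 w4=1 w1=0 w0=0 w2=1 w5=1 w6=1
t3.Δ1 clk=0 w3=1 w4=1 w1=0 w0=0 w2=1 w5=1 w6=1

3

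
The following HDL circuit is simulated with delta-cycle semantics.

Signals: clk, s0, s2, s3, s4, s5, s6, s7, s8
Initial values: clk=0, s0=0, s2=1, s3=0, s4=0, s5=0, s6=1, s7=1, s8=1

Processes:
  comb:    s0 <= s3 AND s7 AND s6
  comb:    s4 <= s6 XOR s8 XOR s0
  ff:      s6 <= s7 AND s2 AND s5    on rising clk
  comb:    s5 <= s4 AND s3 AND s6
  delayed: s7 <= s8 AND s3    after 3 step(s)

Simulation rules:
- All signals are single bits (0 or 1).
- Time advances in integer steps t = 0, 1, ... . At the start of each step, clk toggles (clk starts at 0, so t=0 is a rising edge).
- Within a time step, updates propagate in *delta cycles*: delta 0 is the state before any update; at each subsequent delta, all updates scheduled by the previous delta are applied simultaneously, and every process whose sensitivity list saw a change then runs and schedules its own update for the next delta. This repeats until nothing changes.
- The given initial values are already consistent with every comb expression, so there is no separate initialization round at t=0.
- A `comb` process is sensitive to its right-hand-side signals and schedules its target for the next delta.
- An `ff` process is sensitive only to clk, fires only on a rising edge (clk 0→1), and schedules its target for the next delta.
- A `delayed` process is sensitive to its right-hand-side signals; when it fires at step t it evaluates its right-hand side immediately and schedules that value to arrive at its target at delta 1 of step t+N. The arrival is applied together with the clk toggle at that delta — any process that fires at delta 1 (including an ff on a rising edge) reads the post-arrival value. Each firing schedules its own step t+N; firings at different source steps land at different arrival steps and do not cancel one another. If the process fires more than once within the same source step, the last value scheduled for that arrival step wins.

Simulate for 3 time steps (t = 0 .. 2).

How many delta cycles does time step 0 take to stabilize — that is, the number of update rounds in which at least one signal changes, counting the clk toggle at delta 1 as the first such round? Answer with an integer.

t0.Δ0 s5=0 s6=1 s0=0 s7=1 s2=1 s4=0 s8=1 clk=0 s3=0
t0.Δ1 s5=0 s6=1 s0=0 s7=1 s2=1 s4=0 s8=1 clk=1 s3=0
t0.Δ2 s5=0 s6=0 s0=0 s7=1 s2=1 s4=0 s8=1 clk=1 s3=0
t0.Δ3 s5=0 s6=0 s0=0 s7=1 s2=1 s4=1 s8=1 clk=1 s3=0
t1.Δ0 s5=0 s6=0 s0=0 s7=1 s2=1 s4=1 s8=1 clk=1 s3=0
t1.Δ1 s5=0 s6=0 s0=0 s7=1 s2=1 s4=1 s8=1 clk=0 s3=0
t2.Δ0 s5=0 s6=0 s0=0 s7=1 s2=1 s4=1 s8=1 clk=0 s3=0
t2.Δ1 s5=0 s6=0 s0=0 s7=1 s2=1 s4=1 s8=1 clk=1 s3=0

3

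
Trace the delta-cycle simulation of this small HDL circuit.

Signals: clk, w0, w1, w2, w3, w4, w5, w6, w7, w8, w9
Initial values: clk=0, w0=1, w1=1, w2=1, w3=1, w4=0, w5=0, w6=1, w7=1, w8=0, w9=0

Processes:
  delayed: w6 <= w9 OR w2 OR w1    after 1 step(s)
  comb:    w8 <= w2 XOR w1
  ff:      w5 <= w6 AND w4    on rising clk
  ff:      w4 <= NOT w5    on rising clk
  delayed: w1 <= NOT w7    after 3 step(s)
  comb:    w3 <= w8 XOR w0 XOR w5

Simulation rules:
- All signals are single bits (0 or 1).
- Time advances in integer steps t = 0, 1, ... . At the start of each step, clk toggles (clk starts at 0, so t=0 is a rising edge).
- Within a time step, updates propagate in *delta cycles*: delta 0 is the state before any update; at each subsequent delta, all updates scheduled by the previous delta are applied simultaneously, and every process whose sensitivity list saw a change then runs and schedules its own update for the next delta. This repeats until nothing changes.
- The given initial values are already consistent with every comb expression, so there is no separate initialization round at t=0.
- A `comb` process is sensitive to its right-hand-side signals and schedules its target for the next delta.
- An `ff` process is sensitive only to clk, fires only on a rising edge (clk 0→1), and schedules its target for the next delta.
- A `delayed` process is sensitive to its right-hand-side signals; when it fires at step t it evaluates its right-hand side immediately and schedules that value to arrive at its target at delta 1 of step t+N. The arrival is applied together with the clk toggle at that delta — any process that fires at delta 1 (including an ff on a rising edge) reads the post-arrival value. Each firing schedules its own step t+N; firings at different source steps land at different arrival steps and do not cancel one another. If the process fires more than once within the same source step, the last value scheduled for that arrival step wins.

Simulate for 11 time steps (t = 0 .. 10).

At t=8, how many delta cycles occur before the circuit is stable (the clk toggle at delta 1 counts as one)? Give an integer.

2

t=0 Δ0: w8=0 w3=1 w7=1 w1=1 w5=0 w2=1 w9=0 w4=0 w0=1 w6=1 clk=0
  Δ1: clk:0→1
  Δ2: w4:0→1
  (2Δ to stable)
t=1 Δ0: w8=0 w3=1 w7=1 w1=1 w5=0 w2=1 w9=0 w4=1 w0=1 w6=1 clk=1
  Δ1: clk:1→0
  (1Δ to stable)
t=2 Δ0: w8=0 w3=1 w7=1 w1=1 w5=0 w2=1 w9=0 w4=1 w0=1 w6=1 clk=0
  Δ1: clk:0→1
  Δ2: w5:0→1
  Δ3: w3:1→0
  (3Δ to stable)
t=3 Δ0: w8=0 w3=0 w7=1 w1=1 w5=1 w2=1 w9=0 w4=1 w0=1 w6=1 clk=1
  Δ1: clk:1→0
  (1Δ to stable)
t=4 Δ0: w8=0 w3=0 w7=1 w1=1 w5=1 w2=1 w9=0 w4=1 w0=1 w6=1 clk=0
  Δ1: clk:0→1
  Δ2: w4:1→0
  (2Δ to stable)
t=5 Δ0: w8=0 w3=0 w7=1 w1=1 w5=1 w2=1 w9=0 w4=0 w0=1 w6=1 clk=1
  Δ1: clk:1→0
  (1Δ to stable)
t=6 Δ0: w8=0 w3=0 w7=1 w1=1 w5=1 w2=1 w9=0 w4=0 w0=1 w6=1 clk=0
  Δ1: clk:0→1
  Δ2: w5:1→0
  Δ3: w3:0→1
  (3Δ to stable)
t=7 Δ0: w8=0 w3=1 w7=1 w1=1 w5=0 w2=1 w9=0 w4=0 w0=1 w6=1 clk=1
  Δ1: clk:1→0
  (1Δ to stable)
t=8 Δ0: w8=0 w3=1 w7=1 w1=1 w5=0 w2=1 w9=0 w4=0 w0=1 w6=1 clk=0
  Δ1: clk:0→1
  Δ2: w4:0→1
  (2Δ to stable)
t=9 Δ0: w8=0 w3=1 w7=1 w1=1 w5=0 w2=1 w9=0 w4=1 w0=1 w6=1 clk=1
  Δ1: clk:1→0
  (1Δ to stable)
t=10 Δ0: w8=0 w3=1 w7=1 w1=1 w5=0 w2=1 w9=0 w4=1 w0=1 w6=1 clk=0
  Δ1: clk:0→1
  Δ2: w5:0→1
  Δ3: w3:1→0
  (3Δ to stable)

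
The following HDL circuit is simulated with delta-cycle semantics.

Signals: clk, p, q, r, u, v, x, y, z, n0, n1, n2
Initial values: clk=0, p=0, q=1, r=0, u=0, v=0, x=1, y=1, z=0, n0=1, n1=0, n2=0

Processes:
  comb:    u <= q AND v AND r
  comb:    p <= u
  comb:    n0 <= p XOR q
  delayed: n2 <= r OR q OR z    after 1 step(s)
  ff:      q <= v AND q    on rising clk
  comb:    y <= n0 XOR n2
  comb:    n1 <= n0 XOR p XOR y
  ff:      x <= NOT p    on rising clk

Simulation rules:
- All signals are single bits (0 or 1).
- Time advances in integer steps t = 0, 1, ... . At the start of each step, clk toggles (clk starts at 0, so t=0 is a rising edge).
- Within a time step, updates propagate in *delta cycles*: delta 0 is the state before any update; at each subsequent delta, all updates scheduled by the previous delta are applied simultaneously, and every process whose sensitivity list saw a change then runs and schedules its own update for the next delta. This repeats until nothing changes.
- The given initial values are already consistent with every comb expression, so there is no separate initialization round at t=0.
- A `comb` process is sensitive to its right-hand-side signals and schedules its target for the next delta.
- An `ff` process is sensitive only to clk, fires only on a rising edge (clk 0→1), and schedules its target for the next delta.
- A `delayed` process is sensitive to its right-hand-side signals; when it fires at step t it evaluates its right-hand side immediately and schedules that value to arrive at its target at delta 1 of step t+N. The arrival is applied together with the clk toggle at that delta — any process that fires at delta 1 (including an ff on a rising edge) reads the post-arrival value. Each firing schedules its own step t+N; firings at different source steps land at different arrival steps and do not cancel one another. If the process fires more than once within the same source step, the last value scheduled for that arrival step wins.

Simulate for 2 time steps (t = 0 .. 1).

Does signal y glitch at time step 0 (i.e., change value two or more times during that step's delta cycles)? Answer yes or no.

no

t=0 Δ0: x=1 p=0 y=1 q=1 r=0 n0=1 u=0 v=0 z=0 n2=0 n1=0 clk=0
  Δ1: clk:0→1
  Δ2: q:1→0
  Δ3: n0:1→0
  Δ4: y:1→0, n1:0→1
  Δ5: n1:1→0
  (5Δ to stable)
t=1 Δ0: x=1 p=0 y=0 q=0 r=0 n0=0 u=0 v=0 z=0 n2=0 n1=0 clk=1
  Δ1: clk:1→0
  (1Δ to stable)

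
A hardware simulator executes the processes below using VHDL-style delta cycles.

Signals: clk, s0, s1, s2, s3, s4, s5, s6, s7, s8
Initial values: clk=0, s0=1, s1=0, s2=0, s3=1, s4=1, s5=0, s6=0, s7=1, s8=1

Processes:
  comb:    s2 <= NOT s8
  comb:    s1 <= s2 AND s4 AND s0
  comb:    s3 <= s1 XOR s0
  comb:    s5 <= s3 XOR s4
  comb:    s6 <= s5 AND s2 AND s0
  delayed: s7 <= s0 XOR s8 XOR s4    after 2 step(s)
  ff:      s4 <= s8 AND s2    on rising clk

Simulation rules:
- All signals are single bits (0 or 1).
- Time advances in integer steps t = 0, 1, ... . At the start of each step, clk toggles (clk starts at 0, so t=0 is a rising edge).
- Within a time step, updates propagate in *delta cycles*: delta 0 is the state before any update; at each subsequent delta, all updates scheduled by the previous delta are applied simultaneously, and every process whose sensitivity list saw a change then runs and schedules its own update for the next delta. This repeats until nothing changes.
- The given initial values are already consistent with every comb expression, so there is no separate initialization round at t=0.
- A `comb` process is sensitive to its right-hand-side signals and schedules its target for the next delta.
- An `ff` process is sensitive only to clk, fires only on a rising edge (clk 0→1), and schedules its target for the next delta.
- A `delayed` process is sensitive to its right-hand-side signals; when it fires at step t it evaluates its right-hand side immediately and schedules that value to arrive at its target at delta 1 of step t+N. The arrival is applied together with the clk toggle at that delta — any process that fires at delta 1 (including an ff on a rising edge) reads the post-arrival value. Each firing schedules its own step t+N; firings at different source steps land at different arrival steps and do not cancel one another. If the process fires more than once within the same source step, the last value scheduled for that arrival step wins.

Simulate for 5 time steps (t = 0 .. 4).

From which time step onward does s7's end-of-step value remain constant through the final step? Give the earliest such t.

2

[bits: s0,s2,s1,s4,s3,s8,s7,s6,clk,s5]
t=0: Δ0=1001111000 Δ1=1001111010 Δ2=1000111010 Δ3=1000111011 | 3Δ
t=1: Δ0=1000111011 Δ1=1000111001 | 1Δ
t=2: Δ0=1000111001 Δ1=1000110011 | 1Δ
t=3: Δ0=1000110011 Δ1=1000110001 | 1Δ
t=4: Δ0=1000110001 Δ1=1000110011 | 1Δ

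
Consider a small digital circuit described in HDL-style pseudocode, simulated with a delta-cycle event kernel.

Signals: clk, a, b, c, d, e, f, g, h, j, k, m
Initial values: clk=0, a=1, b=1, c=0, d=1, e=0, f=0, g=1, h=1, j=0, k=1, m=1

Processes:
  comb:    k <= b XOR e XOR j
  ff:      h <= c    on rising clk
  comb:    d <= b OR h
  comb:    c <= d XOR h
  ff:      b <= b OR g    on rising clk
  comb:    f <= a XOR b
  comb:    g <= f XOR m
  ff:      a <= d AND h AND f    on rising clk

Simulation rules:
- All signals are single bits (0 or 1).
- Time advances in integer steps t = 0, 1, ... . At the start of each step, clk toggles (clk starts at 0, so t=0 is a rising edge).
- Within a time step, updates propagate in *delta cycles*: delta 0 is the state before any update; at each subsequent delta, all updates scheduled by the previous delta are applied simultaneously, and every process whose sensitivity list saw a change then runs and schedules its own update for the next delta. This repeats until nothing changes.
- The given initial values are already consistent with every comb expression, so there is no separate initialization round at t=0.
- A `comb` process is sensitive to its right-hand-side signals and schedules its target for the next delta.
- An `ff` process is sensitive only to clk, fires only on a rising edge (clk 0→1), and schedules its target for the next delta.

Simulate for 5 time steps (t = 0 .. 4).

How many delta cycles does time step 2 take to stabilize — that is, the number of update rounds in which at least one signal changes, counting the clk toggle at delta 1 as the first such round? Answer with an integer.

t=0 Δ0: b=1 a=1 k=1 f=0 j=0 c=0 h=1 e=0 m=1 g=1 d=1 clk=0
  Δ1: clk:0→1
  Δ2: a:1→0, h:1→0
  Δ3: f:0→1, c:0→1
  Δ4: g:1→0
  (4Δ to stable)
t=1 Δ0: b=1 a=0 k=1 f=1 j=0 c=1 h=0 e=0 m=1 g=0 d=1 clk=1
  Δ1: clk:1→0
  (1Δ to stable)
t=2 Δ0: b=1 a=0 k=1 f=1 j=0 c=1 h=0 e=0 m=1 g=0 d=1 clk=0
  Δ1: clk:0→1
  Δ2: h:0→1
  Δ3: c:1→0
  (3Δ to stable)
t=3 Δ0: b=1 a=0 k=1 f=1 j=0 c=0 h=1 e=0 m=1 g=0 d=1 clk=1
  Δ1: clk:1→0
  (1Δ to stable)
t=4 Δ0: b=1 a=0 k=1 f=1 j=0 c=0 h=1 e=0 m=1 g=0 d=1 clk=0
  Δ1: clk:0→1
  Δ2: a:0→1, h:1→0
  Δ3: f:1→0, c:0→1
  Δ4: g:0→1
  (4Δ to stable)

3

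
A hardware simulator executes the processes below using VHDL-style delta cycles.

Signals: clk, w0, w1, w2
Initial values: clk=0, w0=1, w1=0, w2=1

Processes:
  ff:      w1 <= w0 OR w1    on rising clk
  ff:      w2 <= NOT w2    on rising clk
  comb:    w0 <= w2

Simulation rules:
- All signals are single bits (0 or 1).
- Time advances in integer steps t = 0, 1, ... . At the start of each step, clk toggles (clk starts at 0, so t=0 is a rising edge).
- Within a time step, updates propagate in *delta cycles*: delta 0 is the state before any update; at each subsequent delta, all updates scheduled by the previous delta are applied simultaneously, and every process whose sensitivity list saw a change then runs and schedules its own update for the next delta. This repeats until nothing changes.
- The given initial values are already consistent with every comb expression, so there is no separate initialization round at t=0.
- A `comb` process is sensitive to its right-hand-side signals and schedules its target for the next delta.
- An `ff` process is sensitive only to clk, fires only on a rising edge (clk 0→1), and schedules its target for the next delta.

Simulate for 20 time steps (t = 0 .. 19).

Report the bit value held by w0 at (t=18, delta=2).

[bits: clk,w2,w1,w0]
t=0: Δ0=0101 Δ1=1101 Δ2=1011 Δ3=1010 | 3Δ
t=1: Δ0=1010 Δ1=0010 | 1Δ
t=2: Δ0=0010 Δ1=1010 Δ2=1110 Δ3=1111 | 3Δ
t=3: Δ0=1111 Δ1=0111 | 1Δ
t=4: Δ0=0111 Δ1=1111 Δ2=1011 Δ3=1010 | 3Δ
t=5: Δ0=1010 Δ1=0010 | 1Δ
t=6: Δ0=0010 Δ1=1010 Δ2=1110 Δ3=1111 | 3Δ
t=7: Δ0=1111 Δ1=0111 | 1Δ
t=8: Δ0=0111 Δ1=1111 Δ2=1011 Δ3=1010 | 3Δ
t=9: Δ0=1010 Δ1=0010 | 1Δ
t=10: Δ0=0010 Δ1=1010 Δ2=1110 Δ3=1111 | 3Δ
t=11: Δ0=1111 Δ1=0111 | 1Δ
t=12: Δ0=0111 Δ1=1111 Δ2=1011 Δ3=1010 | 3Δ
t=13: Δ0=1010 Δ1=0010 | 1Δ
t=14: Δ0=0010 Δ1=1010 Δ2=1110 Δ3=1111 | 3Δ
t=15: Δ0=1111 Δ1=0111 | 1Δ
t=16: Δ0=0111 Δ1=1111 Δ2=1011 Δ3=1010 | 3Δ
t=17: Δ0=1010 Δ1=0010 | 1Δ
t=18: Δ0=0010 Δ1=1010 Δ2=1110 Δ3=1111 | 3Δ
t=19: Δ0=1111 Δ1=0111 | 1Δ

0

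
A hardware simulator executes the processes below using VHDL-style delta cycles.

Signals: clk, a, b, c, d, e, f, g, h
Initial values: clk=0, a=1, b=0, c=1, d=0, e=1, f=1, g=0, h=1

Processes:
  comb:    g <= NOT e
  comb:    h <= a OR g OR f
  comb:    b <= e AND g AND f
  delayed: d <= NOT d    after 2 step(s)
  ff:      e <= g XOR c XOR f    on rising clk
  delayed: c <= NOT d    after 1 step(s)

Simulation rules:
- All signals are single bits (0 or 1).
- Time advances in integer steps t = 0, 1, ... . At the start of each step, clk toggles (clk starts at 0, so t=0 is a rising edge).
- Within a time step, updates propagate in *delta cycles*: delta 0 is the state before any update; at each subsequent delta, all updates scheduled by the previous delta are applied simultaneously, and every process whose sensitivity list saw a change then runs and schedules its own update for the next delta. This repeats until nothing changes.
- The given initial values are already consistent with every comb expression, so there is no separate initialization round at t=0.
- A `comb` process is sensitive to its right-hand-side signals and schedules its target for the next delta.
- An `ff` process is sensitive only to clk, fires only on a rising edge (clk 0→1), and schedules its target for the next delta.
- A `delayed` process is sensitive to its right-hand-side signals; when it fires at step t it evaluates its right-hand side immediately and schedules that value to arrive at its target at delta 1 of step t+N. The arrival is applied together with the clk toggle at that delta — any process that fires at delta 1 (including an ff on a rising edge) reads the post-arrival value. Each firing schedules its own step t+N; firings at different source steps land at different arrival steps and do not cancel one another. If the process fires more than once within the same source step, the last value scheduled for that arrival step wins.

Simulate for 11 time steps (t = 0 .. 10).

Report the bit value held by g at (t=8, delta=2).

0

[bits: e,d,b,clk,a,h,f,g,c]
t=0: Δ0=100011101 Δ1=100111101 Δ2=000111101 Δ3=000111111 | 3Δ
t=1: Δ0=000111111 Δ1=000011111 | 1Δ
t=2: Δ0=000011111 Δ1=000111111 Δ2=100111111 Δ3=101111101 Δ4=100111101 | 4Δ
t=3: Δ0=100111101 Δ1=100011101 | 1Δ
t=4: Δ0=100011101 Δ1=100111101 Δ2=000111101 Δ3=000111111 | 3Δ
t=5: Δ0=000111111 Δ1=000011111 | 1Δ
t=6: Δ0=000011111 Δ1=000111111 Δ2=100111111 Δ3=101111101 Δ4=100111101 | 4Δ
t=7: Δ0=100111101 Δ1=100011101 | 1Δ
t=8: Δ0=100011101 Δ1=100111101 Δ2=000111101 Δ3=000111111 | 3Δ
t=9: Δ0=000111111 Δ1=000011111 | 1Δ
t=10: Δ0=000011111 Δ1=000111111 Δ2=100111111 Δ3=101111101 Δ4=100111101 | 4Δ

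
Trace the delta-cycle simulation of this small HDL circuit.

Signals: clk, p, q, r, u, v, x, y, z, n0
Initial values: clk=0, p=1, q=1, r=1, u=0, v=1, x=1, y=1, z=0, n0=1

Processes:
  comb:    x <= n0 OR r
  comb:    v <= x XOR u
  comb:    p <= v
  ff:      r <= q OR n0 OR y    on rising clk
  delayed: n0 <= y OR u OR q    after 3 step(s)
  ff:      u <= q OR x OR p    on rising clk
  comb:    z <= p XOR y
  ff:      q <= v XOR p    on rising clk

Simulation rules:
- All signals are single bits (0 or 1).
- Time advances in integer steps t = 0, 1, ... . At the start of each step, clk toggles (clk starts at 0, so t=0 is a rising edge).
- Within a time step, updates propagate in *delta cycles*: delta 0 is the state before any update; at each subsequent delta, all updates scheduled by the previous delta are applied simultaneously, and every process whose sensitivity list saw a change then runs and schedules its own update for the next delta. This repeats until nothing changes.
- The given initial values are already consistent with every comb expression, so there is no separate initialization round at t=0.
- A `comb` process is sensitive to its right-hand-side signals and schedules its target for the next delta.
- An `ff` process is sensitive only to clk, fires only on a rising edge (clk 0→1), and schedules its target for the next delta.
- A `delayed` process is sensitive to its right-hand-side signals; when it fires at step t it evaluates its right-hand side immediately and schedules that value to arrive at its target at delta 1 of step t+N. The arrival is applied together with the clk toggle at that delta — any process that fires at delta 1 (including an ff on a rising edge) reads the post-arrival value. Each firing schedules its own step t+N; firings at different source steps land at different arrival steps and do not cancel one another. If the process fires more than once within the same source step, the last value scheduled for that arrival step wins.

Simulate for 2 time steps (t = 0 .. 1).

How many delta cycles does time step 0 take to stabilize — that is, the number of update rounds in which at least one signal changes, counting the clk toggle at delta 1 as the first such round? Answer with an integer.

[bits: clk,y,q,z,n0,u,x,r,p,v]
t=0: Δ0=0110101111 Δ1=1110101111 Δ2=1100111111 Δ3=1100111110 Δ4=1100111100 Δ5=1101111100 | 5Δ
t=1: Δ0=1101111100 Δ1=0101111100 | 1Δ

5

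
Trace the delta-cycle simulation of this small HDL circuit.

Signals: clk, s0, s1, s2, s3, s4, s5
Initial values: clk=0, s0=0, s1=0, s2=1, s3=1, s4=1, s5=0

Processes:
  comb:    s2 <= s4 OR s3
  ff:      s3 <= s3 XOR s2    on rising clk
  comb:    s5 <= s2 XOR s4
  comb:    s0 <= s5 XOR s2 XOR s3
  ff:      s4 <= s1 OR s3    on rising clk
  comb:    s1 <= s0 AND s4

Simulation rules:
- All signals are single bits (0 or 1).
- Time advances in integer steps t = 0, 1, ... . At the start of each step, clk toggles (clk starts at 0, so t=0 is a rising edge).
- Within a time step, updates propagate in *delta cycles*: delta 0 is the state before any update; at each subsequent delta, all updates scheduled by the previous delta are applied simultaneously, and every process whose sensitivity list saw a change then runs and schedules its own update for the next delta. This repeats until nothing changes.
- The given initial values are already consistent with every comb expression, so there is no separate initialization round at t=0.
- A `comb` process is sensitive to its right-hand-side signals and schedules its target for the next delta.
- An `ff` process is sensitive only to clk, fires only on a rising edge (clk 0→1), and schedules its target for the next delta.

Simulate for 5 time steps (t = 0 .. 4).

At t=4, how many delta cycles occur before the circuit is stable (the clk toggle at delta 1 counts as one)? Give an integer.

4

[bits: s2,clk,s4,s0,s5,s3,s1]
t=0: Δ0=1010010 Δ1=1110010 Δ2=1110000 Δ3=1111000 Δ4=1111001 | 4Δ
t=1: Δ0=1111001 Δ1=1011001 | 1Δ
t=2: Δ0=1011001 Δ1=1111001 Δ2=1111011 Δ3=1110011 Δ4=1110010 | 4Δ
t=3: Δ0=1110010 Δ1=1010010 | 1Δ
t=4: Δ0=1010010 Δ1=1110010 Δ2=1110000 Δ3=1111000 Δ4=1111001 | 4Δ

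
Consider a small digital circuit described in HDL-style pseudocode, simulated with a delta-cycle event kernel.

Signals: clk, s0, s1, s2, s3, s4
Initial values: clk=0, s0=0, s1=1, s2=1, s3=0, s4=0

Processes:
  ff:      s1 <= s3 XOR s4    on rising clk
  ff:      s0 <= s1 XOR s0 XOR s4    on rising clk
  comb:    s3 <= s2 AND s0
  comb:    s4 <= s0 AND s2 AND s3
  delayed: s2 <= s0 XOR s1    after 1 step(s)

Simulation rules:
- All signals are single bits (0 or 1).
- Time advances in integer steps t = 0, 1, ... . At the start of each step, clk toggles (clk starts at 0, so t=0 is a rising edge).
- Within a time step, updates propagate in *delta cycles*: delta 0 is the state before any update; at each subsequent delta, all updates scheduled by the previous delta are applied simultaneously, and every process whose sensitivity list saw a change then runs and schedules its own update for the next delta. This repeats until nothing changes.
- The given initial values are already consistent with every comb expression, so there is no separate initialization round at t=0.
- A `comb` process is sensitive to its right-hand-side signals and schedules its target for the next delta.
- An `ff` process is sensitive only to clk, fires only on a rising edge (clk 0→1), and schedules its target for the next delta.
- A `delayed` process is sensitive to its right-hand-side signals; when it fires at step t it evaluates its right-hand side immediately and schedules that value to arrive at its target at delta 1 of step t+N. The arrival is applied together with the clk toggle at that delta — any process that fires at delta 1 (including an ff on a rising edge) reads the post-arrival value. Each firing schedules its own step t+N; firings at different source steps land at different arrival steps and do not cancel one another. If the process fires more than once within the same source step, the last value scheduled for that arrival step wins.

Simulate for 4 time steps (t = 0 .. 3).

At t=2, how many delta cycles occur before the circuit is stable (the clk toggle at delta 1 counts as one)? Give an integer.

3

[bits: s4,clk,s2,s3,s1,s0]
t=0: Δ0=001010 Δ1=011010 Δ2=011001 Δ3=011101 Δ4=111101 | 4Δ
t=1: Δ0=111101 Δ1=101101 | 1Δ
t=2: Δ0=101101 Δ1=111101 Δ2=111100 Δ3=011000 | 3Δ
t=3: Δ0=011000 Δ1=000000 | 1Δ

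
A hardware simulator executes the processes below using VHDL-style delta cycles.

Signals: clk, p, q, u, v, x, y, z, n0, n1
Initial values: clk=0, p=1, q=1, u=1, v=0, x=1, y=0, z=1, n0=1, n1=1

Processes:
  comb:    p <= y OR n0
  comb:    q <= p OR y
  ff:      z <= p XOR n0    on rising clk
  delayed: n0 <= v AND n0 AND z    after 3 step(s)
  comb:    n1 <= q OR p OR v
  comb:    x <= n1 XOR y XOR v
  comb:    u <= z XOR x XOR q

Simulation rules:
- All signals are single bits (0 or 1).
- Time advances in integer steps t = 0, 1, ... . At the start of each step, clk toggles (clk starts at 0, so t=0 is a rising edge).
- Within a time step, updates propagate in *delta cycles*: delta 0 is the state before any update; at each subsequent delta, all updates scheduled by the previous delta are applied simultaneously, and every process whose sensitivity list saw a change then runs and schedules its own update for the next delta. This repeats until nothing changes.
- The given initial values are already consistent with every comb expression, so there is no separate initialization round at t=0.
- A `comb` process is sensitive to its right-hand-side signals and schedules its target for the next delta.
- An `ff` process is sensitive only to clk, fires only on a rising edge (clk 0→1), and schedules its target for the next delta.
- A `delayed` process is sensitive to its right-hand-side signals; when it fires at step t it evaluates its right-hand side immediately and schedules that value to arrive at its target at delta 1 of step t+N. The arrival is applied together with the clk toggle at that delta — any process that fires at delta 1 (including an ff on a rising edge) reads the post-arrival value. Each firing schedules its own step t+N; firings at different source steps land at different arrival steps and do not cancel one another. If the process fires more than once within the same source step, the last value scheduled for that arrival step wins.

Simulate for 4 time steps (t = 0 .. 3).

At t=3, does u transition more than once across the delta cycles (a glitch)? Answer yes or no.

[bits: x,v,n1,p,q,u,y,clk,n0,z]
t=0: Δ0=1011110011 Δ1=1011110111 Δ2=1011110110 Δ3=1011100110 | 3Δ
t=1: Δ0=1011100110 Δ1=1011100010 | 1Δ
t=2: Δ0=1011100010 Δ1=1011100110 | 1Δ
t=3: Δ0=1011100110 Δ1=1011100000 Δ2=1010100000 Δ3=1010000000 Δ4=1000010000 Δ5=0000010000 Δ6=0000000000 | 6Δ

yes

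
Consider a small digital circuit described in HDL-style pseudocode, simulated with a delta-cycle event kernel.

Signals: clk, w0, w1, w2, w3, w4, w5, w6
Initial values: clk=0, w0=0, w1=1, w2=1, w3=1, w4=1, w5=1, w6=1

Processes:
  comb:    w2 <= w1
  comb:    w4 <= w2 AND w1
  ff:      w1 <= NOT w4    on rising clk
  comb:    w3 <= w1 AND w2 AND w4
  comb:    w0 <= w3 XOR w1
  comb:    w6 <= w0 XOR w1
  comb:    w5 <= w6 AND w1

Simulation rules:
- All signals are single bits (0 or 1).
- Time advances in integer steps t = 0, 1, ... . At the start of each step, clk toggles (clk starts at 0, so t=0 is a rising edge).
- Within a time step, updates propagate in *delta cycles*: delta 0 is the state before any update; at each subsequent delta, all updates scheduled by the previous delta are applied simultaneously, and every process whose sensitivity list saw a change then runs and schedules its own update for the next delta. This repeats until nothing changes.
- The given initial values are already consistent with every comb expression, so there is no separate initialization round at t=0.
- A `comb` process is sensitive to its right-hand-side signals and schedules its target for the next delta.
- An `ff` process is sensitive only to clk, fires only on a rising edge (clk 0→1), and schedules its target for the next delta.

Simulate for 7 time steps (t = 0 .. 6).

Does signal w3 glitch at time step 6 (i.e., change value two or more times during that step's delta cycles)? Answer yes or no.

[bits: w6,w2,w0,w1,w5,w3,w4,clk]
t=0: Δ0=11011110 Δ1=11011111 Δ2=11001111 Δ3=00100001 Δ4=10000001 Δ5=00000001 | 5Δ
t=1: Δ0=00000001 Δ1=00000000 | 1Δ
t=2: Δ0=00000000 Δ1=00000001 Δ2=00010001 Δ3=11110001 Δ4=01111011 Δ5=01110111 Δ6=01010111 Δ7=11010111 Δ8=11011111 | 8Δ
t=3: Δ0=11011111 Δ1=11011110 | 1Δ
t=4: Δ0=11011110 Δ1=11011111 Δ2=11001111 Δ3=00100001 Δ4=10000001 Δ5=00000001 | 5Δ
t=5: Δ0=00000001 Δ1=00000000 | 1Δ
t=6: Δ0=00000000 Δ1=00000001 Δ2=00010001 Δ3=11110001 Δ4=01111011 Δ5=01110111 Δ6=01010111 Δ7=11010111 Δ8=11011111 | 8Δ

no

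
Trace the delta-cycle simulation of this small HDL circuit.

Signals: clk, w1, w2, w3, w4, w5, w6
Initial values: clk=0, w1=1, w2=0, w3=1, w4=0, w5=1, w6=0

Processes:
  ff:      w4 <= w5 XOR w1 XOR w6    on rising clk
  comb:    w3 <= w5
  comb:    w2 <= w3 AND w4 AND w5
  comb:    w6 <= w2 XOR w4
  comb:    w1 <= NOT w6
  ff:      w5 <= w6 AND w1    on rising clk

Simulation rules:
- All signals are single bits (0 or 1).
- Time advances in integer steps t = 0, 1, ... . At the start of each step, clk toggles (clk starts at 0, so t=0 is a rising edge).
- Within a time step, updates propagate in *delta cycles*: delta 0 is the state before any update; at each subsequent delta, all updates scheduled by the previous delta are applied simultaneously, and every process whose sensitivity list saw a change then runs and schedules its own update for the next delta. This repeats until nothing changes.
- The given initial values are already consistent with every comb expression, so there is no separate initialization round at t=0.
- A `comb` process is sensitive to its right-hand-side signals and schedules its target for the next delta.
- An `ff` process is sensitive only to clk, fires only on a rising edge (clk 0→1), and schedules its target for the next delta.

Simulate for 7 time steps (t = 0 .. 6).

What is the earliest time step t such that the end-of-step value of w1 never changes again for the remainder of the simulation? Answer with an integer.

t0.Δ0 clk=0 w1=1 w5=1 w6=0 w2=0 w4=0 w3=1
t0.Δ1 clk=1 w1=1 w5=1 w6=0 w2=0 w4=0 w3=1
t0.Δ2 clk=1 w1=1 w5=0 w6=0 w2=0 w4=0 w3=1
t0.Δ3 clk=1 w1=1 w5=0 w6=0 w2=0 w4=0 w3=0
t1.Δ0 clk=1 w1=1 w5=0 w6=0 w2=0 w4=0 w3=0
t1.Δ1 clk=0 w1=1 w5=0 w6=0 w2=0 w4=0 w3=0
t2.Δ0 clk=0 w1=1 w5=0 w6=0 w2=0 w4=0 w3=0
t2.Δ1 clk=1 w1=1 w5=0 w6=0 w2=0 w4=0 w3=0
t2.Δ2 clk=1 w1=1 w5=0 w6=0 w2=0 w4=1 w3=0
t2.Δ3 clk=1 w1=1 w5=0 w6=1 w2=0 w4=1 w3=0
t2.Δ4 clk=1 w1=0 w5=0 w6=1 w2=0 w4=1 w3=0
t3.Δ0 clk=1 w1=0 w5=0 w6=1 w2=0 w4=1 w3=0
t3.Δ1 clk=0 w1=0 w5=0 w6=1 w2=0 w4=1 w3=0
t4.Δ0 clk=0 w1=0 w5=0 w6=1 w2=0 w4=1 w3=0
t4.Δ1 clk=1 w1=0 w5=0 w6=1 w2=0 w4=1 w3=0
t5.Δ0 clk=1 w1=0 w5=0 w6=1 w2=0 w4=1 w3=0
t5.Δ1 clk=0 w1=0 w5=0 w6=1 w2=0 w4=1 w3=0
t6.Δ0 clk=0 w1=0 w5=0 w6=1 w2=0 w4=1 w3=0
t6.Δ1 clk=1 w1=0 w5=0 w6=1 w2=0 w4=1 w3=0

2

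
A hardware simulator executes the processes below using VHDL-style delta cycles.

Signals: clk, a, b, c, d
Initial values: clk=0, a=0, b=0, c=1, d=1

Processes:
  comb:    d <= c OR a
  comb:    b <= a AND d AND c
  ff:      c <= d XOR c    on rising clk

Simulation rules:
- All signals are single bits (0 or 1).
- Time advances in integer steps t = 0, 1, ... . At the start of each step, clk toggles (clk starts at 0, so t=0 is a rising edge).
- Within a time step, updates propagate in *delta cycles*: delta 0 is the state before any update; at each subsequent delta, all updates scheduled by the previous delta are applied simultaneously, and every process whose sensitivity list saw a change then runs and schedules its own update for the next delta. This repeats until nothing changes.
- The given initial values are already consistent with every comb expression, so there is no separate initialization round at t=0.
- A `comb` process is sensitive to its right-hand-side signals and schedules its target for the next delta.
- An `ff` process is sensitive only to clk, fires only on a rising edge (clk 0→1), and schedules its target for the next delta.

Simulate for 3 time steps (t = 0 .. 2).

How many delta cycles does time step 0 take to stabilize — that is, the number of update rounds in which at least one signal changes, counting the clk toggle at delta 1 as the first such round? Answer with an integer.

3

[bits: b,a,d,clk,c]
t=0: Δ0=00101 Δ1=00111 Δ2=00110 Δ3=00010 | 3Δ
t=1: Δ0=00010 Δ1=00000 | 1Δ
t=2: Δ0=00000 Δ1=00010 | 1Δ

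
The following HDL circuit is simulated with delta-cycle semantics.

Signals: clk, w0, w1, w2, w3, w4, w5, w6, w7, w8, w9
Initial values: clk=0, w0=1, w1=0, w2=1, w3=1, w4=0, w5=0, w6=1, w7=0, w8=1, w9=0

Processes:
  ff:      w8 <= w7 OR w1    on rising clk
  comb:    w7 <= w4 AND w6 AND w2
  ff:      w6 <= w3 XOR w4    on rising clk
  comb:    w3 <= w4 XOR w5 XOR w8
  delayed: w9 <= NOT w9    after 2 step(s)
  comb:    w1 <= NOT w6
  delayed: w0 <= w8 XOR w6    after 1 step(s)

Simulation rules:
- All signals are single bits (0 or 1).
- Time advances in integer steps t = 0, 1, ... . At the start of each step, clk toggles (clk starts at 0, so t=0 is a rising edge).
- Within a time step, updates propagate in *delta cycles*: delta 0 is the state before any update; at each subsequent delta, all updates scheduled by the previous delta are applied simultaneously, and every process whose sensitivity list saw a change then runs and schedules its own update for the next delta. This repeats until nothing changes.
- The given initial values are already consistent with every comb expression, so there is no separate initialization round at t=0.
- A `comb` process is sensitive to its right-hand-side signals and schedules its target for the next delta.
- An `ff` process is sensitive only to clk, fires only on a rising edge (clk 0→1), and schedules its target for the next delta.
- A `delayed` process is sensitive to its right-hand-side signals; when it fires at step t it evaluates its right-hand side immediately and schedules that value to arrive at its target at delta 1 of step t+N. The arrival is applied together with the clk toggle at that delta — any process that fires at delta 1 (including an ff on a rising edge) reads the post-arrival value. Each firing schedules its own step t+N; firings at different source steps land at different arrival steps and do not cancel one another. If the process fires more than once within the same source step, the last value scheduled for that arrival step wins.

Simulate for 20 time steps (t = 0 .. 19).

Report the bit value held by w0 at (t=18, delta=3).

t=0 Δ0: w4=0 w2=1 w5=0 w7=0 w6=1 w9=0 clk=0 w3=1 w0=1 w8=1 w1=0
  Δ1: clk:0→1
  Δ2: w8:1→0
  Δ3: w3:1→0
  (3Δ to stable)
t=1 Δ0: w4=0 w2=1 w5=0 w7=0 w6=1 w9=0 clk=1 w3=0 w0=1 w8=0 w1=0
  Δ1: clk:1→0
  (1Δ to stable)
t=2 Δ0: w4=0 w2=1 w5=0 w7=0 w6=1 w9=0 clk=0 w3=0 w0=1 w8=0 w1=0
  Δ1: clk:0→1
  Δ2: w6:1→0
  Δ3: w1:0→1
  (3Δ to stable)
t=3 Δ0: w4=0 w2=1 w5=0 w7=0 w6=0 w9=0 clk=1 w3=0 w0=1 w8=0 w1=1
  Δ1: clk:1→0, w0:1→0
  (1Δ to stable)
t=4 Δ0: w4=0 w2=1 w5=0 w7=0 w6=0 w9=0 clk=0 w3=0 w0=0 w8=0 w1=1
  Δ1: clk:0→1
  Δ2: w8:0→1
  Δ3: w3:0→1
  (3Δ to stable)
t=5 Δ0: w4=0 w2=1 w5=0 w7=0 w6=0 w9=0 clk=1 w3=1 w0=0 w8=1 w1=1
  Δ1: clk:1→0, w0:0→1
  (1Δ to stable)
t=6 Δ0: w4=0 w2=1 w5=0 w7=0 w6=0 w9=0 clk=0 w3=1 w0=1 w8=1 w1=1
  Δ1: clk:0→1
  Δ2: w6:0→1
  Δ3: w1:1→0
  (3Δ to stable)
t=7 Δ0: w4=0 w2=1 w5=0 w7=0 w6=1 w9=0 clk=1 w3=1 w0=1 w8=1 w1=0
  Δ1: clk:1→0, w0:1→0
  (1Δ to stable)
t=8 Δ0: w4=0 w2=1 w5=0 w7=0 w6=1 w9=0 clk=0 w3=1 w0=0 w8=1 w1=0
  Δ1: clk:0→1
  Δ2: w8:1→0
  Δ3: w3:1→0
  (3Δ to stable)
t=9 Δ0: w4=0 w2=1 w5=0 w7=0 w6=1 w9=0 clk=1 w3=0 w0=0 w8=0 w1=0
  Δ1: clk:1→0, w0:0→1
  (1Δ to stable)
t=10 Δ0: w4=0 w2=1 w5=0 w7=0 w6=1 w9=0 clk=0 w3=0 w0=1 w8=0 w1=0
  Δ1: clk:0→1
  Δ2: w6:1→0
  Δ3: w1:0→1
  (3Δ to stable)
t=11 Δ0: w4=0 w2=1 w5=0 w7=0 w6=0 w9=0 clk=1 w3=0 w0=1 w8=0 w1=1
  Δ1: clk:1→0, w0:1→0
  (1Δ to stable)
t=12 Δ0: w4=0 w2=1 w5=0 w7=0 w6=0 w9=0 clk=0 w3=0 w0=0 w8=0 w1=1
  Δ1: clk:0→1
  Δ2: w8:0→1
  Δ3: w3:0→1
  (3Δ to stable)
t=13 Δ0: w4=0 w2=1 w5=0 w7=0 w6=0 w9=0 clk=1 w3=1 w0=0 w8=1 w1=1
  Δ1: clk:1→0, w0:0→1
  (1Δ to stable)
t=14 Δ0: w4=0 w2=1 w5=0 w7=0 w6=0 w9=0 clk=0 w3=1 w0=1 w8=1 w1=1
  Δ1: clk:0→1
  Δ2: w6:0→1
  Δ3: w1:1→0
  (3Δ to stable)
t=15 Δ0: w4=0 w2=1 w5=0 w7=0 w6=1 w9=0 clk=1 w3=1 w0=1 w8=1 w1=0
  Δ1: clk:1→0, w0:1→0
  (1Δ to stable)
t=16 Δ0: w4=0 w2=1 w5=0 w7=0 w6=1 w9=0 clk=0 w3=1 w0=0 w8=1 w1=0
  Δ1: clk:0→1
  Δ2: w8:1→0
  Δ3: w3:1→0
  (3Δ to stable)
t=17 Δ0: w4=0 w2=1 w5=0 w7=0 w6=1 w9=0 clk=1 w3=0 w0=0 w8=0 w1=0
  Δ1: clk:1→0, w0:0→1
  (1Δ to stable)
t=18 Δ0: w4=0 w2=1 w5=0 w7=0 w6=1 w9=0 clk=0 w3=0 w0=1 w8=0 w1=0
  Δ1: clk:0→1
  Δ2: w6:1→0
  Δ3: w1:0→1
  (3Δ to stable)
t=19 Δ0: w4=0 w2=1 w5=0 w7=0 w6=0 w9=0 clk=1 w3=0 w0=1 w8=0 w1=1
  Δ1: clk:1→0, w0:1→0
  (1Δ to stable)

1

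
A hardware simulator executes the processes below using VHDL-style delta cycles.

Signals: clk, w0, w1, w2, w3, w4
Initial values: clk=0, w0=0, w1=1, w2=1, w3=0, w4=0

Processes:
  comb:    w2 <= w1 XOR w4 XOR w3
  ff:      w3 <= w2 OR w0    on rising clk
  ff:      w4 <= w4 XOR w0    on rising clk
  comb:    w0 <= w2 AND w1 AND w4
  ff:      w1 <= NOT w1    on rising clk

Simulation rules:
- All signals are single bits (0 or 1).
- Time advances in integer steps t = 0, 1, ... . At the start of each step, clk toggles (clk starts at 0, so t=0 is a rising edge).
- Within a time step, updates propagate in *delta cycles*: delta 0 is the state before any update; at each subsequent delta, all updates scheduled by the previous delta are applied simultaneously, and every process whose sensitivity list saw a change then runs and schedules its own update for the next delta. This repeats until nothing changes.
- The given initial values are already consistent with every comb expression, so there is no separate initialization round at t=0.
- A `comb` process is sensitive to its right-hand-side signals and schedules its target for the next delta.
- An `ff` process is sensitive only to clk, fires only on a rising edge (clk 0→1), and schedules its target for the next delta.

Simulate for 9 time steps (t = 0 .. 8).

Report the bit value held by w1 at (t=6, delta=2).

1

t=0 Δ0: w2=1 w1=1 w4=0 w0=0 clk=0 w3=0
  Δ1: clk:0→1
  Δ2: w1:1→0, w3:0→1
  (2Δ to stable)
t=1 Δ0: w2=1 w1=0 w4=0 w0=0 clk=1 w3=1
  Δ1: clk:1→0
  (1Δ to stable)
t=2 Δ0: w2=1 w1=0 w4=0 w0=0 clk=0 w3=1
  Δ1: clk:0→1
  Δ2: w1:0→1
  Δ3: w2:1→0
  (3Δ to stable)
t=3 Δ0: w2=0 w1=1 w4=0 w0=0 clk=1 w3=1
  Δ1: clk:1→0
  (1Δ to stable)
t=4 Δ0: w2=0 w1=1 w4=0 w0=0 clk=0 w3=1
  Δ1: clk:0→1
  Δ2: w1:1→0, w3:1→0
  (2Δ to stable)
t=5 Δ0: w2=0 w1=0 w4=0 w0=0 clk=1 w3=0
  Δ1: clk:1→0
  (1Δ to stable)
t=6 Δ0: w2=0 w1=0 w4=0 w0=0 clk=0 w3=0
  Δ1: clk:0→1
  Δ2: w1:0→1
  Δ3: w2:0→1
  (3Δ to stable)
t=7 Δ0: w2=1 w1=1 w4=0 w0=0 clk=1 w3=0
  Δ1: clk:1→0
  (1Δ to stable)
t=8 Δ0: w2=1 w1=1 w4=0 w0=0 clk=0 w3=0
  Δ1: clk:0→1
  Δ2: w1:1→0, w3:0→1
  (2Δ to stable)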